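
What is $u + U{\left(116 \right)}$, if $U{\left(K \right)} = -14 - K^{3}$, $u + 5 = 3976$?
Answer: $-1556939$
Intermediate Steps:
$u = 3971$ ($u = -5 + 3976 = 3971$)
$u + U{\left(116 \right)} = 3971 - 1560910 = -1556939$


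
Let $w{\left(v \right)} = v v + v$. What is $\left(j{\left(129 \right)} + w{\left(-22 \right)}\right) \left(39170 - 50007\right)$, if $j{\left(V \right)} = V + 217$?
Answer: $-8756296$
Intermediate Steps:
$j{\left(V \right)} = 217 + V$
$w{\left(v \right)} = v + v^{2}$ ($w{\left(v \right)} = v^{2} + v = v + v^{2}$)
$\left(j{\left(129 \right)} + w{\left(-22 \right)}\right) \left(39170 - 50007\right) = \left(\left(217 + 129\right) - 22 \left(1 - 22\right)\right) \left(39170 - 50007\right) = \left(346 - -462\right) \left(-10837\right) = \left(346 + 462\right) \left(-10837\right) = 808 \left(-10837\right) = -8756296$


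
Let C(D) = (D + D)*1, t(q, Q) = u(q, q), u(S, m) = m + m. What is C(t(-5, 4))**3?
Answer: -8000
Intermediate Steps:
u(S, m) = 2*m
t(q, Q) = 2*q
C(D) = 2*D (C(D) = (2*D)*1 = 2*D)
C(t(-5, 4))**3 = (2*(2*(-5)))**3 = (2*(-10))**3 = (-20)**3 = -8000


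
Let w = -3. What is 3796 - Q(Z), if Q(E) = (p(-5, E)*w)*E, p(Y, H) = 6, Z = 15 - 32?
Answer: 3490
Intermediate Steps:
Z = -17
Q(E) = -18*E (Q(E) = (6*(-3))*E = -18*E)
3796 - Q(Z) = 3796 - (-18)*(-17) = 3796 - 1*306 = 3796 - 306 = 3490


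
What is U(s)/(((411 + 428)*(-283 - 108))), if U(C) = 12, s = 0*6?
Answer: -12/328049 ≈ -3.6580e-5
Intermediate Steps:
s = 0
U(s)/(((411 + 428)*(-283 - 108))) = 12/(((411 + 428)*(-283 - 108))) = 12/((839*(-391))) = 12/(-328049) = 12*(-1/328049) = -12/328049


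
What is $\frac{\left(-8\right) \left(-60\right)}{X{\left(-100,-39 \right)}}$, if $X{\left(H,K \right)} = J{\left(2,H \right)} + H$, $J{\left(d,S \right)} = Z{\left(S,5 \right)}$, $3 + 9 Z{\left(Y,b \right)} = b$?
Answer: $- \frac{2160}{449} \approx -4.8107$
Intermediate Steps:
$Z{\left(Y,b \right)} = - \frac{1}{3} + \frac{b}{9}$
$J{\left(d,S \right)} = \frac{2}{9}$ ($J{\left(d,S \right)} = - \frac{1}{3} + \frac{1}{9} \cdot 5 = - \frac{1}{3} + \frac{5}{9} = \frac{2}{9}$)
$X{\left(H,K \right)} = \frac{2}{9} + H$
$\frac{\left(-8\right) \left(-60\right)}{X{\left(-100,-39 \right)}} = \frac{\left(-8\right) \left(-60\right)}{\frac{2}{9} - 100} = \frac{480}{- \frac{898}{9}} = 480 \left(- \frac{9}{898}\right) = - \frac{2160}{449}$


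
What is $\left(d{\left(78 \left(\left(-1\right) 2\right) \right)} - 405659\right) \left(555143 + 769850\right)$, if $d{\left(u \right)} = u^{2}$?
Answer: $-505250305739$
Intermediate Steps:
$\left(d{\left(78 \left(\left(-1\right) 2\right) \right)} - 405659\right) \left(555143 + 769850\right) = \left(\left(78 \left(\left(-1\right) 2\right)\right)^{2} - 405659\right) \left(555143 + 769850\right) = \left(\left(78 \left(-2\right)\right)^{2} - 405659\right) 1324993 = \left(\left(-156\right)^{2} - 405659\right) 1324993 = \left(24336 - 405659\right) 1324993 = \left(-381323\right) 1324993 = -505250305739$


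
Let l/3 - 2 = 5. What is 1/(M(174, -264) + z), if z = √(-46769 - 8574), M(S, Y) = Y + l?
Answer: -243/114392 - I*√55343/114392 ≈ -0.0021243 - 0.0020565*I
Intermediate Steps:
l = 21 (l = 6 + 3*5 = 6 + 15 = 21)
M(S, Y) = 21 + Y (M(S, Y) = Y + 21 = 21 + Y)
z = I*√55343 (z = √(-55343) = I*√55343 ≈ 235.25*I)
1/(M(174, -264) + z) = 1/((21 - 264) + I*√55343) = 1/(-243 + I*√55343)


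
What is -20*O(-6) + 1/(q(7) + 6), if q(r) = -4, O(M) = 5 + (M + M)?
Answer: 281/2 ≈ 140.50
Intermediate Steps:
O(M) = 5 + 2*M
-20*O(-6) + 1/(q(7) + 6) = -20*(5 + 2*(-6)) + 1/(-4 + 6) = -20*(5 - 12) + 1/2 = -20*(-7) + ½ = 140 + ½ = 281/2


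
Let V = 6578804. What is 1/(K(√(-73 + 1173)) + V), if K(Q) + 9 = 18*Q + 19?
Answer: 99679/655769595306 - 5*√11/1202244258061 ≈ 1.5199e-7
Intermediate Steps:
K(Q) = 10 + 18*Q (K(Q) = -9 + (18*Q + 19) = -9 + (19 + 18*Q) = 10 + 18*Q)
1/(K(√(-73 + 1173)) + V) = 1/((10 + 18*√(-73 + 1173)) + 6578804) = 1/((10 + 18*√1100) + 6578804) = 1/((10 + 18*(10*√11)) + 6578804) = 1/((10 + 180*√11) + 6578804) = 1/(6578814 + 180*√11)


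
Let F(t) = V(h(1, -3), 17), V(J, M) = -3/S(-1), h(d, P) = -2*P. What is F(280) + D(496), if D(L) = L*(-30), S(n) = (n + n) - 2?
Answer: -59517/4 ≈ -14879.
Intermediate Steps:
S(n) = -2 + 2*n (S(n) = 2*n - 2 = -2 + 2*n)
D(L) = -30*L
V(J, M) = ¾ (V(J, M) = -3/(-2 + 2*(-1)) = -3/(-2 - 2) = -3/(-4) = -3*(-¼) = ¾)
F(t) = ¾
F(280) + D(496) = ¾ - 30*496 = ¾ - 14880 = -59517/4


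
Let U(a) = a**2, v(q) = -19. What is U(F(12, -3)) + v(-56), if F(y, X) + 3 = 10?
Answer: 30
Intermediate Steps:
F(y, X) = 7 (F(y, X) = -3 + 10 = 7)
U(F(12, -3)) + v(-56) = 7**2 - 19 = 49 - 19 = 30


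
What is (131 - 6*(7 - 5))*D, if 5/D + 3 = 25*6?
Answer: 85/21 ≈ 4.0476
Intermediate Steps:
D = 5/147 (D = 5/(-3 + 25*6) = 5/(-3 + 150) = 5/147 ≈ 0.034014)
(131 - 6*(7 - 5))*D = (131 - 6*(7 - 5))*(5/147) = (131 - 6*2)*(5/147) = (131 - 12)*(5/147) = 119*(5/147) = 85/21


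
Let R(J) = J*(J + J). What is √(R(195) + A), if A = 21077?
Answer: √97127 ≈ 311.65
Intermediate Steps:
R(J) = 2*J² (R(J) = J*(2*J) = 2*J²)
√(R(195) + A) = √(2*195² + 21077) = √(2*38025 + 21077) = √(76050 + 21077) = √97127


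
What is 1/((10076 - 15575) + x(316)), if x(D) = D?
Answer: -1/5183 ≈ -0.00019294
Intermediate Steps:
1/((10076 - 15575) + x(316)) = 1/((10076 - 15575) + 316) = 1/(-5499 + 316) = 1/(-5183) = -1/5183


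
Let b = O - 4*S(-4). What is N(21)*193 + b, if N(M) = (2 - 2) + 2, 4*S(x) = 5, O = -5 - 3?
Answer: 373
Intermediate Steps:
O = -8
S(x) = 5/4 (S(x) = (1/4)*5 = 5/4)
N(M) = 2 (N(M) = 0 + 2 = 2)
b = -13 (b = -8 - 4*5/4 = -8 - 5 = -13)
N(21)*193 + b = 2*193 - 13 = 386 - 13 = 373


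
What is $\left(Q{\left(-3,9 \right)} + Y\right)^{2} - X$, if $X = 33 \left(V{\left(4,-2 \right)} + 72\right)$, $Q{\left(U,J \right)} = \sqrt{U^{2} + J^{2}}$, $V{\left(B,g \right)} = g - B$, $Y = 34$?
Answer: $-932 + 204 \sqrt{10} \approx -286.9$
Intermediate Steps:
$Q{\left(U,J \right)} = \sqrt{J^{2} + U^{2}}$
$X = 2178$ ($X = 33 \left(\left(-2 - 4\right) + 72\right) = 33 \left(-6 + 72\right) = 33 \cdot 66 = 2178$)
$\left(Q{\left(-3,9 \right)} + Y\right)^{2} - X = \left(\sqrt{9^{2} + \left(-3\right)^{2}} + 34\right)^{2} - 2178 = \left(\sqrt{81 + 9} + 34\right)^{2} - 2178 = \left(\sqrt{90} + 34\right)^{2} - 2178 = \left(3 \sqrt{10} + 34\right)^{2} - 2178 = \left(34 + 3 \sqrt{10}\right)^{2} - 2178 = -2178 + \left(34 + 3 \sqrt{10}\right)^{2}$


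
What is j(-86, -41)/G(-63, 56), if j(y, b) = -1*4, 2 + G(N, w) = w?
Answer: -2/27 ≈ -0.074074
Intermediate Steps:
G(N, w) = -2 + w
j(y, b) = -4
j(-86, -41)/G(-63, 56) = -4/(-2 + 56) = -4/54 = -4*1/54 = -2/27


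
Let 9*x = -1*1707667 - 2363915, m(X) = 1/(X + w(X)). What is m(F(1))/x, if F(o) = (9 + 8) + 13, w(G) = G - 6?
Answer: -1/24429492 ≈ -4.0934e-8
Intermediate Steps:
w(G) = -6 + G
F(o) = 30 (F(o) = 17 + 13 = 30)
m(X) = 1/(-6 + 2*X) (m(X) = 1/(X + (-6 + X)) = 1/(-6 + 2*X))
x = -452398 (x = (-1*1707667 - 2363915)/9 = (-1707667 - 2363915)/9 = (⅑)*(-4071582) = -452398)
m(F(1))/x = (1/(2*(-3 + 30)))/(-452398) = ((½)/27)*(-1/452398) = ((½)*(1/27))*(-1/452398) = (1/54)*(-1/452398) = -1/24429492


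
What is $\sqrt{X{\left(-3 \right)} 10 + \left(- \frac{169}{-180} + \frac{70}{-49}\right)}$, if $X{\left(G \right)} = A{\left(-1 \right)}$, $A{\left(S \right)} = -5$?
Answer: $\frac{i \sqrt{2226595}}{210} \approx 7.1056 i$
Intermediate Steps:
$X{\left(G \right)} = -5$
$\sqrt{X{\left(-3 \right)} 10 + \left(- \frac{169}{-180} + \frac{70}{-49}\right)} = \sqrt{\left(-5\right) 10 + \left(- \frac{169}{-180} + \frac{70}{-49}\right)} = \sqrt{-50 + \left(\left(-169\right) \left(- \frac{1}{180}\right) + 70 \left(- \frac{1}{49}\right)\right)} = \sqrt{-50 + \left(\frac{169}{180} - \frac{10}{7}\right)} = \sqrt{-50 - \frac{617}{1260}} = \sqrt{- \frac{63617}{1260}} = \frac{i \sqrt{2226595}}{210}$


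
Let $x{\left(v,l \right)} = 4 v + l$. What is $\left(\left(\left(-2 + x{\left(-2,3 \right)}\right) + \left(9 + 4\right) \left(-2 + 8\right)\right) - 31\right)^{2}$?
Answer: $1600$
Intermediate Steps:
$x{\left(v,l \right)} = l + 4 v$
$\left(\left(\left(-2 + x{\left(-2,3 \right)}\right) + \left(9 + 4\right) \left(-2 + 8\right)\right) - 31\right)^{2} = \left(\left(\left(-2 + \left(3 + 4 \left(-2\right)\right)\right) + \left(9 + 4\right) \left(-2 + 8\right)\right) - 31\right)^{2} = \left(\left(\left(-2 + \left(3 - 8\right)\right) + 13 \cdot 6\right) - 31\right)^{2} = \left(\left(\left(-2 - 5\right) + 78\right) - 31\right)^{2} = \left(\left(-7 + 78\right) - 31\right)^{2} = \left(71 - 31\right)^{2} = 40^{2} = 1600$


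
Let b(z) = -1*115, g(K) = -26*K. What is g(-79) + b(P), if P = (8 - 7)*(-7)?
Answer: 1939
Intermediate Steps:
P = -7 (P = 1*(-7) = -7)
b(z) = -115
g(-79) + b(P) = -26*(-79) - 115 = 2054 - 115 = 1939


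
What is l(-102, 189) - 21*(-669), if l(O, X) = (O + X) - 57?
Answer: 14079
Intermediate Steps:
l(O, X) = -57 + O + X
l(-102, 189) - 21*(-669) = (-57 - 102 + 189) - 21*(-669) = 30 + 14049 = 14079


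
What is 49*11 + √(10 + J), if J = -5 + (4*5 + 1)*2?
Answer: 539 + √47 ≈ 545.86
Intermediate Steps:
J = 37 (J = -5 + (20 + 1)*2 = -5 + 21*2 = -5 + 42 = 37)
49*11 + √(10 + J) = 49*11 + √(10 + 37) = 539 + √47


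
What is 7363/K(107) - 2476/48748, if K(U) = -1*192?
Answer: -89851729/2339904 ≈ -38.400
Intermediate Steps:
K(U) = -192
7363/K(107) - 2476/48748 = 7363/(-192) - 2476/48748 = 7363*(-1/192) - 2476*1/48748 = -7363/192 - 619/12187 = -89851729/2339904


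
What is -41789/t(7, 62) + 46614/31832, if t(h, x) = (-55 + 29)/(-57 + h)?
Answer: -16627540109/206908 ≈ -80362.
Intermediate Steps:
t(h, x) = -26/(-57 + h)
-41789/t(7, 62) + 46614/31832 = -41789/((-26/(-57 + 7))) + 46614/31832 = -41789/((-26/(-50))) + 46614*(1/31832) = -41789/((-26*(-1/50))) + 23307/15916 = -41789/13/25 + 23307/15916 = -41789*25/13 + 23307/15916 = -1044725/13 + 23307/15916 = -16627540109/206908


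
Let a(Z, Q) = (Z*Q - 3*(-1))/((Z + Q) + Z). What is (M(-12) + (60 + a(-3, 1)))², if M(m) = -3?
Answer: 3249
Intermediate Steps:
a(Z, Q) = (3 + Q*Z)/(Q + 2*Z) (a(Z, Q) = (Q*Z + 3)/((Q + Z) + Z) = (3 + Q*Z)/(Q + 2*Z))
(M(-12) + (60 + a(-3, 1)))² = (-3 + (60 + (3 + 1*(-3))/(1 + 2*(-3))))² = (-3 + (60 + (3 - 3)/(1 - 6)))² = (-3 + (60 + 0/(-5)))² = (-3 + (60 - ⅕*0))² = (-3 + (60 + 0))² = (-3 + 60)² = 57² = 3249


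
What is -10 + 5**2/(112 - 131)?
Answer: -215/19 ≈ -11.316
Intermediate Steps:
-10 + 5**2/(112 - 131) = -10 + 25/(-19) = -10 + 25*(-1/19) = -10 - 25/19 = -215/19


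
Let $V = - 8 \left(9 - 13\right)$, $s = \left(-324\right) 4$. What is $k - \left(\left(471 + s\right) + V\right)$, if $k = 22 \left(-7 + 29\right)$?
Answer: $1277$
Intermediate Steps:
$s = -1296$
$V = 32$ ($V = \left(-8\right) \left(-4\right) = 32$)
$k = 484$ ($k = 22 \cdot 22 = 484$)
$k - \left(\left(471 + s\right) + V\right) = 484 - \left(\left(471 - 1296\right) + 32\right) = 484 - \left(-825 + 32\right) = 484 - -793 = 484 + 793 = 1277$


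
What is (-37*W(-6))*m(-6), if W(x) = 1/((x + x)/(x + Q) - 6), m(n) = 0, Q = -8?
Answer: 0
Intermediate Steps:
W(x) = 1/(-6 + 2*x/(-8 + x)) (W(x) = 1/((x + x)/(x - 8) - 6) = 1/((2*x)/(-8 + x) - 6) = 1/(2*x/(-8 + x) - 6) = 1/(-6 + 2*x/(-8 + x)))
(-37*W(-6))*m(-6) = -37*(8 - 1*(-6))/(4*(-12 - 6))*0 = -37*(8 + 6)/(4*(-18))*0 = -37*(-1)*14/(4*18)*0 = -37*(-7/36)*0 = (259/36)*0 = 0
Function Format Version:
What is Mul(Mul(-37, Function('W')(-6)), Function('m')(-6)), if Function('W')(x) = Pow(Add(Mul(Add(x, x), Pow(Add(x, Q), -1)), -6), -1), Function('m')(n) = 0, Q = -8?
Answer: 0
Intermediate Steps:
Function('W')(x) = Pow(Add(-6, Mul(2, x, Pow(Add(-8, x), -1))), -1) (Function('W')(x) = Pow(Add(Mul(Add(x, x), Pow(Add(x, -8), -1)), -6), -1) = Pow(Add(Mul(Mul(2, x), Pow(Add(-8, x), -1)), -6), -1) = Pow(Add(Mul(2, x, Pow(Add(-8, x), -1)), -6), -1) = Pow(Add(-6, Mul(2, x, Pow(Add(-8, x), -1))), -1))
Mul(Mul(-37, Function('W')(-6)), Function('m')(-6)) = Mul(Mul(-37, Mul(Rational(1, 4), Pow(Add(-12, -6), -1), Add(8, Mul(-1, -6)))), 0) = Mul(Mul(-37, Mul(Rational(1, 4), Pow(-18, -1), Add(8, 6))), 0) = Mul(Mul(-37, Mul(Rational(1, 4), Rational(-1, 18), 14)), 0) = Mul(Mul(-37, Rational(-7, 36)), 0) = Mul(Rational(259, 36), 0) = 0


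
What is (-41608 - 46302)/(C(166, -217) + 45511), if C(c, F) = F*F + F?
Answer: -87910/92383 ≈ -0.95158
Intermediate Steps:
C(c, F) = F + F² (C(c, F) = F² + F = F + F²)
(-41608 - 46302)/(C(166, -217) + 45511) = (-41608 - 46302)/(-217*(1 - 217) + 45511) = -87910/(-217*(-216) + 45511) = -87910/(46872 + 45511) = -87910/92383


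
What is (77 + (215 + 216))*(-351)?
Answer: -178308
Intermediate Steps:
(77 + (215 + 216))*(-351) = (77 + 431)*(-351) = 508*(-351) = -178308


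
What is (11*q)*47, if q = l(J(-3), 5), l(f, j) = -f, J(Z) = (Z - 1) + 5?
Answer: -517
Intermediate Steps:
J(Z) = 4 + Z (J(Z) = (-1 + Z) + 5 = 4 + Z)
q = -1 (q = -(4 - 3) = -1*1 = -1)
(11*q)*47 = (11*(-1))*47 = -11*47 = -517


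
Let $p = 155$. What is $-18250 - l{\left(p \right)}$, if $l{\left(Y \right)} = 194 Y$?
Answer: $-48320$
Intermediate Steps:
$-18250 - l{\left(p \right)} = -18250 - 194 \cdot 155 = -18250 - 30070 = -48320$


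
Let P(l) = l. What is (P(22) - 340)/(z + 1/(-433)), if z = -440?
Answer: 45898/63507 ≈ 0.72272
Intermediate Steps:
(P(22) - 340)/(z + 1/(-433)) = (22 - 340)/(-440 + 1/(-433)) = -318/(-440 - 1/433) = -318/(-190521/433) = -318*(-433/190521) = 45898/63507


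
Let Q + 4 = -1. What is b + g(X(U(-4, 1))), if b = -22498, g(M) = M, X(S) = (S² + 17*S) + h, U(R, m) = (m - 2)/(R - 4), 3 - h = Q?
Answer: -1439223/64 ≈ -22488.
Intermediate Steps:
Q = -5 (Q = -4 - 1 = -5)
h = 8 (h = 3 - 1*(-5) = 3 + 5 = 8)
U(R, m) = (-2 + m)/(-4 + R)
X(S) = 8 + S² + 17*S (X(S) = (S² + 17*S) + 8 = 8 + S² + 17*S)
b + g(X(U(-4, 1))) = -22498 + (8 + ((-2 + 1)/(-4 - 4))² + 17*((-2 + 1)/(-4 - 4))) = -22498 + (8 + (-1/(-8))² + 17*(-1/(-8))) = -22498 + (8 + (-⅛*(-1))² + 17*(-⅛*(-1))) = -22498 + (8 + (⅛)² + 17*(⅛)) = -22498 + (8 + 1/64 + 17/8) = -22498 + 649/64 = -1439223/64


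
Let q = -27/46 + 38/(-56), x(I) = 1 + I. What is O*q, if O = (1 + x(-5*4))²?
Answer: -66015/161 ≈ -410.03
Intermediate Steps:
O = 324 (O = (1 + (1 - 5*4))² = (1 + (1 - 20))² = (1 - 19)² = (-18)² = 324)
q = -815/644 (q = -27*1/46 + 38*(-1/56) = -27/46 - 19/28 = -815/644 ≈ -1.2655)
O*q = 324*(-815/644) = -66015/161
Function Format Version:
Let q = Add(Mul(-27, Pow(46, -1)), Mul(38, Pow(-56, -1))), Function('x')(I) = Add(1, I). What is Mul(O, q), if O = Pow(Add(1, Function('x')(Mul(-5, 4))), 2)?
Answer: Rational(-66015, 161) ≈ -410.03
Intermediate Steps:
O = 324 (O = Pow(Add(1, Add(1, Mul(-5, 4))), 2) = Pow(Add(1, Add(1, -20)), 2) = Pow(Add(1, -19), 2) = Pow(-18, 2) = 324)
q = Rational(-815, 644) (q = Add(Mul(-27, Rational(1, 46)), Mul(38, Rational(-1, 56))) = Add(Rational(-27, 46), Rational(-19, 28)) = Rational(-815, 644) ≈ -1.2655)
Mul(O, q) = Mul(324, Rational(-815, 644)) = Rational(-66015, 161)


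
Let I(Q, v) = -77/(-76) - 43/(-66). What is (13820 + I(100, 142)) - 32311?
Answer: -46371253/2508 ≈ -18489.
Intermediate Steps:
I(Q, v) = 4175/2508 (I(Q, v) = -77*(-1/76) - 43*(-1/66) = 77/76 + 43/66 = 4175/2508)
(13820 + I(100, 142)) - 32311 = (13820 + 4175/2508) - 32311 = 34664735/2508 - 32311 = -46371253/2508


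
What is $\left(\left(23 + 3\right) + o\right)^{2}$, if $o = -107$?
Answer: $6561$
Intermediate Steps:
$\left(\left(23 + 3\right) + o\right)^{2} = \left(\left(23 + 3\right) - 107\right)^{2} = \left(26 - 107\right)^{2} = \left(-81\right)^{2} = 6561$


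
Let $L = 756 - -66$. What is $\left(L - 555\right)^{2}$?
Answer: $71289$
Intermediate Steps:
$L = 822$ ($L = 756 + 66 = 822$)
$\left(L - 555\right)^{2} = \left(822 - 555\right)^{2} = 267^{2} = 71289$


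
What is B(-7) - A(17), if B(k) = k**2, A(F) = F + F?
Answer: 15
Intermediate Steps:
A(F) = 2*F
B(-7) - A(17) = (-7)**2 - 2*17 = 49 - 1*34 = 49 - 34 = 15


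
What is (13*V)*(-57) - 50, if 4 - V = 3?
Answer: -791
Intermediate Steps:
V = 1 (V = 4 - 1*3 = 4 - 3 = 1)
(13*V)*(-57) - 50 = (13*1)*(-57) - 50 = 13*(-57) - 50 = -741 - 50 = -791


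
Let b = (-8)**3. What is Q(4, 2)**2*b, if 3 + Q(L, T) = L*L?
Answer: -86528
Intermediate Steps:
Q(L, T) = -3 + L**2 (Q(L, T) = -3 + L*L = -3 + L**2)
b = -512
Q(4, 2)**2*b = (-3 + 4**2)**2*(-512) = (-3 + 16)**2*(-512) = 13**2*(-512) = 169*(-512) = -86528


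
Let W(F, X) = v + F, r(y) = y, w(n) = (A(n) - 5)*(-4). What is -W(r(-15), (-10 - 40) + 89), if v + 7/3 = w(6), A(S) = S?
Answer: 64/3 ≈ 21.333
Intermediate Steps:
w(n) = 20 - 4*n (w(n) = (n - 5)*(-4) = (-5 + n)*(-4) = 20 - 4*n)
v = -19/3 (v = -7/3 + (20 - 4*6) = -7/3 + (20 - 24) = -7/3 - 4 = -19/3 ≈ -6.3333)
W(F, X) = -19/3 + F
-W(r(-15), (-10 - 40) + 89) = -(-19/3 - 15) = -1*(-64/3) = 64/3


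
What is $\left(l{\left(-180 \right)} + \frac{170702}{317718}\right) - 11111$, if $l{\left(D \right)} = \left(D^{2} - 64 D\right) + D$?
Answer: $\frac{5183495662}{158859} \approx 32630.0$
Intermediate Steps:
$l{\left(D \right)} = D^{2} - 63 D$
$\left(l{\left(-180 \right)} + \frac{170702}{317718}\right) - 11111 = \left(- 180 \left(-63 - 180\right) + \frac{170702}{317718}\right) - 11111 = \left(\left(-180\right) \left(-243\right) + 170702 \cdot \frac{1}{317718}\right) - 11111 = \left(43740 + \frac{85351}{158859}\right) - 11111 = \frac{6948578011}{158859} - 11111 = \frac{5183495662}{158859}$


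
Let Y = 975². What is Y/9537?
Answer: 316875/3179 ≈ 99.678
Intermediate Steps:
Y = 950625
Y/9537 = 950625/9537 = 950625*(1/9537) = 316875/3179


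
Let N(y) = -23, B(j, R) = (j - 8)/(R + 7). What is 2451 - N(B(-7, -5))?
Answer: 2474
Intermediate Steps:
B(j, R) = (-8 + j)/(7 + R)
2451 - N(B(-7, -5)) = 2451 - 1*(-23) = 2451 + 23 = 2474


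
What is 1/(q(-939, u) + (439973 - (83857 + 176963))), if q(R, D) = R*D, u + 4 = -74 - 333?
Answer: 1/565082 ≈ 1.7697e-6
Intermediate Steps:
u = -411 (u = -4 + (-74 - 333) = -4 - 407 = -411)
q(R, D) = D*R
1/(q(-939, u) + (439973 - (83857 + 176963))) = 1/(-411*(-939) + (439973 - (83857 + 176963))) = 1/(385929 + (439973 - 1*260820)) = 1/(385929 + (439973 - 260820)) = 1/(385929 + 179153) = 1/565082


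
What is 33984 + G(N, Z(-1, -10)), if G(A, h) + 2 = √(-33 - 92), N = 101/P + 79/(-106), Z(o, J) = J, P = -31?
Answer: 33982 + 5*I*√5 ≈ 33982.0 + 11.18*I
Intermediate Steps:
N = -13155/3286 (N = 101/(-31) + 79/(-106) = 101*(-1/31) + 79*(-1/106) = -101/31 - 79/106 = -13155/3286 ≈ -4.0033)
G(A, h) = -2 + 5*I*√5 (G(A, h) = -2 + √(-33 - 92) = -2 + √(-125) = -2 + 5*I*√5)
33984 + G(N, Z(-1, -10)) = 33984 + (-2 + 5*I*√5) = 33982 + 5*I*√5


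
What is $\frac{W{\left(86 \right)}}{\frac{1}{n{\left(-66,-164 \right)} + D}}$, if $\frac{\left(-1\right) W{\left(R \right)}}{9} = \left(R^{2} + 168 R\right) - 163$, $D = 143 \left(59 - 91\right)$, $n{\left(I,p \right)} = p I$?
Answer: $-1219165992$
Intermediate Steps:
$n{\left(I,p \right)} = I p$
$D = -4576$ ($D = 143 \left(59 - 91\right) = 143 \left(-32\right) = -4576$)
$W{\left(R \right)} = 1467 - 1512 R - 9 R^{2}$ ($W{\left(R \right)} = - 9 \left(\left(R^{2} + 168 R\right) - 163\right) = - 9 \left(-163 + R^{2} + 168 R\right) = 1467 - 1512 R - 9 R^{2}$)
$\frac{W{\left(86 \right)}}{\frac{1}{n{\left(-66,-164 \right)} + D}} = \frac{1467 - 130032 - 9 \cdot 86^{2}}{\frac{1}{\left(-66\right) \left(-164\right) - 4576}} = \frac{1467 - 130032 - 66564}{\frac{1}{10824 - 4576}} = \frac{1467 - 130032 - 66564}{\frac{1}{6248}} = - 195129 \frac{1}{\frac{1}{6248}} = \left(-195129\right) 6248 = -1219165992$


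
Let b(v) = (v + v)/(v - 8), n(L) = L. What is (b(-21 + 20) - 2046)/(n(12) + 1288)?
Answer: -4603/2925 ≈ -1.5737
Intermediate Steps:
b(v) = 2*v/(-8 + v) (b(v) = (2*v)/(-8 + v) = 2*v/(-8 + v))
(b(-21 + 20) - 2046)/(n(12) + 1288) = (2*(-21 + 20)/(-8 + (-21 + 20)) - 2046)/(12 + 1288) = (2*(-1)/(-8 - 1) - 2046)/1300 = (2*(-1)/(-9) - 2046)*(1/1300) = (2*(-1)*(-1/9) - 2046)*(1/1300) = (2/9 - 2046)*(1/1300) = -18412/9*1/1300 = -4603/2925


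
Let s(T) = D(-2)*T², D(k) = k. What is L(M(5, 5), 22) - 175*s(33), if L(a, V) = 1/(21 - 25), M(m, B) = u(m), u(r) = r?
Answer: 1524599/4 ≈ 3.8115e+5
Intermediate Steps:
s(T) = -2*T²
M(m, B) = m
L(a, V) = -¼ (L(a, V) = 1/(-4) = -¼)
L(M(5, 5), 22) - 175*s(33) = -¼ - (-350)*33² = -¼ - (-350)*1089 = -¼ - 175*(-2178) = -¼ + 381150 = 1524599/4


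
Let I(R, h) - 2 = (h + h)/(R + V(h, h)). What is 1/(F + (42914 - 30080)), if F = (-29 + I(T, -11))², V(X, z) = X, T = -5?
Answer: 64/863401 ≈ 7.4125e-5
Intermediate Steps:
I(R, h) = 2 + 2*h/(R + h) (I(R, h) = 2 + (h + h)/(R + h) = 2 + (2*h)/(R + h) = 2 + 2*h/(R + h))
F = 42025/64 (F = (-29 + 2*(-5 + 2*(-11))/(-5 - 11))² = (-29 + 2*(-5 - 22)/(-16))² = (-29 + 2*(-1/16)*(-27))² = (-29 + 27/8)² = (-205/8)² = 42025/64 ≈ 656.64)
1/(F + (42914 - 30080)) = 1/(42025/64 + (42914 - 30080)) = 1/(42025/64 + 12834) = 1/(863401/64) = 64/863401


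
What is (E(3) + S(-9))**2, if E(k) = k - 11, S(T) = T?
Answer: 289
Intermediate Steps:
E(k) = -11 + k
(E(3) + S(-9))**2 = ((-11 + 3) - 9)**2 = (-8 - 9)**2 = (-17)**2 = 289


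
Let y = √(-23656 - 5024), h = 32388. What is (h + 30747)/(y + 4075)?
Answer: 51455025/3326861 - 25254*I*√7170/3326861 ≈ 15.467 - 0.64277*I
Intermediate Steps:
y = 2*I*√7170 (y = √(-28680) = 2*I*√7170 ≈ 169.35*I)
(h + 30747)/(y + 4075) = (32388 + 30747)/(2*I*√7170 + 4075) = 63135/(4075 + 2*I*√7170)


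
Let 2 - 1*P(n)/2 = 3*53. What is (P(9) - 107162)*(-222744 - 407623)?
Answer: 67749323692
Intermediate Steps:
P(n) = -314 (P(n) = 4 - 6*53 = 4 - 2*159 = 4 - 318 = -314)
(P(9) - 107162)*(-222744 - 407623) = (-314 - 107162)*(-222744 - 407623) = -107476*(-630367) = 67749323692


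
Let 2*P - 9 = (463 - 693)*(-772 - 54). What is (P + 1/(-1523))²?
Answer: 83725300392030025/9278116 ≈ 9.0239e+9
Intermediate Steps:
P = 189989/2 (P = 9/2 + ((463 - 693)*(-772 - 54))/2 = 9/2 + (-230*(-826))/2 = 9/2 + (½)*189980 = 9/2 + 94990 = 189989/2 ≈ 94995.)
(P + 1/(-1523))² = (189989/2 + 1/(-1523))² = (189989/2 - 1/1523)² = (289353245/3046)² = 83725300392030025/9278116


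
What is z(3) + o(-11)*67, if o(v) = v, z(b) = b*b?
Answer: -728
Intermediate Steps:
z(b) = b²
z(3) + o(-11)*67 = 3² - 11*67 = 9 - 737 = -728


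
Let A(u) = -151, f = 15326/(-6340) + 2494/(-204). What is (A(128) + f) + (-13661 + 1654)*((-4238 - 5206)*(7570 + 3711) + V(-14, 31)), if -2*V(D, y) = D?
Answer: 103404038888859926/80835 ≈ 1.2792e+12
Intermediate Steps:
f = -1183654/80835 (f = 15326*(-1/6340) + 2494*(-1/204) = -7663/3170 - 1247/102 = -1183654/80835 ≈ -14.643)
V(D, y) = -D/2
(A(128) + f) + (-13661 + 1654)*((-4238 - 5206)*(7570 + 3711) + V(-14, 31)) = (-151 - 1183654/80835) + (-13661 + 1654)*((-4238 - 5206)*(7570 + 3711) - ½*(-14)) = -13389739/80835 - 12007*(-9444*11281 + 7) = -13389739/80835 - 12007*(-106537764 + 7) = -13389739/80835 - 12007*(-106537757) = -13389739/80835 + 1279198848299 = 103404038888859926/80835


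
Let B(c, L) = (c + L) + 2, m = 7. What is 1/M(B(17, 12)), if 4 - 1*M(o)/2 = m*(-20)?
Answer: 1/288 ≈ 0.0034722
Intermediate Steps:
B(c, L) = 2 + L + c (B(c, L) = (L + c) + 2 = 2 + L + c)
M(o) = 288 (M(o) = 8 - 14*(-20) = 8 - 2*(-140) = 8 + 280 = 288)
1/M(B(17, 12)) = 1/288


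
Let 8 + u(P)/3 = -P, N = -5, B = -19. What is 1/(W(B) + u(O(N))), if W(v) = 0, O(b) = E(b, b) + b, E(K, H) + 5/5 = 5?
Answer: -1/21 ≈ -0.047619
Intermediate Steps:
E(K, H) = 4 (E(K, H) = -1 + 5 = 4)
O(b) = 4 + b
u(P) = -24 - 3*P (u(P) = -24 + 3*(-P) = -24 - 3*P)
1/(W(B) + u(O(N))) = 1/(0 + (-24 - 3*(4 - 5))) = 1/(0 + (-24 - 3*(-1))) = 1/(0 + (-24 + 3)) = 1/(0 - 21) = 1/(-21) = -1/21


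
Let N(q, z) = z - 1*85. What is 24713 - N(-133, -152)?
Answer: 24950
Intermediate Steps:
N(q, z) = -85 + z (N(q, z) = z - 85 = -85 + z)
24713 - N(-133, -152) = 24713 - (-85 - 152) = 24713 - 1*(-237) = 24713 + 237 = 24950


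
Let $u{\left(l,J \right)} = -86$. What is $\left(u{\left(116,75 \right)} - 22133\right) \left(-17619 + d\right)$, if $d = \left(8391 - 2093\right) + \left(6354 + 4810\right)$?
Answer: $3488383$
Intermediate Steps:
$d = 17462$ ($d = 6298 + 11164 = 17462$)
$\left(u{\left(116,75 \right)} - 22133\right) \left(-17619 + d\right) = \left(-86 - 22133\right) \left(-17619 + 17462\right) = \left(-22219\right) \left(-157\right) = 3488383$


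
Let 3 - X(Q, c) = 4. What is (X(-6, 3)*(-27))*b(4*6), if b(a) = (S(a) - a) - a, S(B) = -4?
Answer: -1404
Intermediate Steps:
X(Q, c) = -1 (X(Q, c) = 3 - 1*4 = 3 - 4 = -1)
b(a) = -4 - 2*a (b(a) = (-4 - a) - a = -4 - 2*a)
(X(-6, 3)*(-27))*b(4*6) = (-1*(-27))*(-4 - 8*6) = 27*(-4 - 2*24) = 27*(-4 - 48) = 27*(-52) = -1404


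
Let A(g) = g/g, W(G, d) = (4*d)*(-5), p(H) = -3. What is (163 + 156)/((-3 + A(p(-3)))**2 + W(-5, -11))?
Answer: 319/224 ≈ 1.4241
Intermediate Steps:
W(G, d) = -20*d
A(g) = 1
(163 + 156)/((-3 + A(p(-3)))**2 + W(-5, -11)) = (163 + 156)/((-3 + 1)**2 - 20*(-11)) = 319/((-2)**2 + 220) = 319/(4 + 220) = 319/224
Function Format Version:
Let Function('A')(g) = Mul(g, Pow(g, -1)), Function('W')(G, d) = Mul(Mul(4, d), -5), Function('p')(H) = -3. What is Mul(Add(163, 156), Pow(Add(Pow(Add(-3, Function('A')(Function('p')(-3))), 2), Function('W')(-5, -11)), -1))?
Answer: Rational(319, 224) ≈ 1.4241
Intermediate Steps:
Function('W')(G, d) = Mul(-20, d)
Function('A')(g) = 1
Mul(Add(163, 156), Pow(Add(Pow(Add(-3, Function('A')(Function('p')(-3))), 2), Function('W')(-5, -11)), -1)) = Mul(Add(163, 156), Pow(Add(Pow(Add(-3, 1), 2), Mul(-20, -11)), -1)) = Mul(319, Pow(Add(Pow(-2, 2), 220), -1)) = Mul(319, Pow(Add(4, 220), -1)) = Mul(319, Pow(224, -1)) = Mul(319, Rational(1, 224)) = Rational(319, 224)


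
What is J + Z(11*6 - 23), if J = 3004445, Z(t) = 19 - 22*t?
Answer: 3003518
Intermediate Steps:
J + Z(11*6 - 23) = 3004445 + (19 - 22*(11*6 - 23)) = 3004445 + (19 - 22*(66 - 23)) = 3004445 + (19 - 22*43) = 3004445 + (19 - 946) = 3004445 - 927 = 3003518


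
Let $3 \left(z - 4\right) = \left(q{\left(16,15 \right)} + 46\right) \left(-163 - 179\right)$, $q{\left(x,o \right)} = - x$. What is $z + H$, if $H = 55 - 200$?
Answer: $-3561$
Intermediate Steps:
$H = -145$
$z = -3416$ ($z = 4 + \frac{\left(\left(-1\right) 16 + 46\right) \left(-163 - 179\right)}{3} = 4 + \frac{\left(-16 + 46\right) \left(-342\right)}{3} = 4 + \frac{30 \left(-342\right)}{3} = 4 + \frac{1}{3} \left(-10260\right) = 4 - 3420 = -3416$)
$z + H = -3416 - 145 = -3561$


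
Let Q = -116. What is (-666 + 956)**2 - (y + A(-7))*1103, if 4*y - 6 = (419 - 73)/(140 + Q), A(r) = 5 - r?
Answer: 3131237/48 ≈ 65234.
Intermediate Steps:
y = 245/48 (y = 3/2 + ((419 - 73)/(140 - 116))/4 = 3/2 + (346/24)/4 = 3/2 + (346*(1/24))/4 = 3/2 + (1/4)*(173/12) = 3/2 + 173/48 = 245/48 ≈ 5.1042)
(-666 + 956)**2 - (y + A(-7))*1103 = (-666 + 956)**2 - (245/48 + (5 - 1*(-7)))*1103 = 290**2 - (245/48 + (5 + 7))*1103 = 84100 - (245/48 + 12)*1103 = 84100 - 821*1103/48 = 84100 - 1*905563/48 = 84100 - 905563/48 = 3131237/48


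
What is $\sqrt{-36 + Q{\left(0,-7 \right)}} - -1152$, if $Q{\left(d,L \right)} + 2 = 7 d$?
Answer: $1152 + i \sqrt{38} \approx 1152.0 + 6.1644 i$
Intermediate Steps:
$Q{\left(d,L \right)} = -2 + 7 d$
$\sqrt{-36 + Q{\left(0,-7 \right)}} - -1152 = \sqrt{-36 + \left(-2 + 7 \cdot 0\right)} - -1152 = \sqrt{-36 + \left(-2 + 0\right)} + 1152 = \sqrt{-36 - 2} + 1152 = \sqrt{-38} + 1152 = i \sqrt{38} + 1152 = 1152 + i \sqrt{38}$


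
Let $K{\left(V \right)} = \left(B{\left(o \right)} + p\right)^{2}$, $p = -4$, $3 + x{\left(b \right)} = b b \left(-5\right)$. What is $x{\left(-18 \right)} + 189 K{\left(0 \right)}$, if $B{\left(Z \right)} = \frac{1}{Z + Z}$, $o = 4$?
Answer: $\frac{77757}{64} \approx 1215.0$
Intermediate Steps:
$x{\left(b \right)} = -3 - 5 b^{2}$ ($x{\left(b \right)} = -3 + b b \left(-5\right) = -3 + b^{2} \left(-5\right) = -3 - 5 b^{2}$)
$B{\left(Z \right)} = \frac{1}{2 Z}$
$K{\left(V \right)} = \frac{961}{64}$ ($K{\left(V \right)} = \left(\frac{1}{2 \cdot 4} - 4\right)^{2} = \left(\frac{1}{2} \cdot \frac{1}{4} - 4\right)^{2} = \left(\frac{1}{8} - 4\right)^{2} = \left(- \frac{31}{8}\right)^{2} = \frac{961}{64}$)
$x{\left(-18 \right)} + 189 K{\left(0 \right)} = \left(-3 - 5 \left(-18\right)^{2}\right) + 189 \cdot \frac{961}{64} = \left(-3 - 1620\right) + \frac{181629}{64} = -1623 + \frac{181629}{64} = \frac{77757}{64}$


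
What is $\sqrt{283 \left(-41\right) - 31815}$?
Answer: $i \sqrt{43418} \approx 208.37 i$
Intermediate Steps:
$\sqrt{283 \left(-41\right) - 31815} = \sqrt{-11603 - 31815} = \sqrt{-43418} = i \sqrt{43418}$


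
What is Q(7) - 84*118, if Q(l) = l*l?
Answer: -9863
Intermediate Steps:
Q(l) = l²
Q(7) - 84*118 = 7² - 84*118 = 49 - 9912 = -9863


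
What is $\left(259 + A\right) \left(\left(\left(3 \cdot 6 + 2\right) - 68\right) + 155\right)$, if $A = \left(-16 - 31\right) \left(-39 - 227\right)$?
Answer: $1365427$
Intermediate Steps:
$A = 12502$ ($A = \left(-47\right) \left(-266\right) = 12502$)
$\left(259 + A\right) \left(\left(\left(3 \cdot 6 + 2\right) - 68\right) + 155\right) = \left(259 + 12502\right) \left(\left(\left(3 \cdot 6 + 2\right) - 68\right) + 155\right) = 12761 \left(\left(\left(18 + 2\right) - 68\right) + 155\right) = 12761 \left(\left(20 - 68\right) + 155\right) = 12761 \left(-48 + 155\right) = 12761 \cdot 107 = 1365427$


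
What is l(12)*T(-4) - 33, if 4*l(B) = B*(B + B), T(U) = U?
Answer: -321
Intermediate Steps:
l(B) = B²/2 (l(B) = (B*(B + B))/4 = (B*(2*B))/4 = (2*B²)/4 = B²/2)
l(12)*T(-4) - 33 = ((½)*12²)*(-4) - 33 = ((½)*144)*(-4) - 33 = 72*(-4) - 33 = -288 - 33 = -321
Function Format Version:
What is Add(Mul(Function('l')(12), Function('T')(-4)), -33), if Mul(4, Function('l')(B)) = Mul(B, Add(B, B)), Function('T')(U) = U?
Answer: -321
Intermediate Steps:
Function('l')(B) = Mul(Rational(1, 2), Pow(B, 2)) (Function('l')(B) = Mul(Rational(1, 4), Mul(B, Add(B, B))) = Mul(Rational(1, 4), Mul(B, Mul(2, B))) = Mul(Rational(1, 4), Mul(2, Pow(B, 2))) = Mul(Rational(1, 2), Pow(B, 2)))
Add(Mul(Function('l')(12), Function('T')(-4)), -33) = Add(Mul(Mul(Rational(1, 2), Pow(12, 2)), -4), -33) = Add(Mul(Mul(Rational(1, 2), 144), -4), -33) = Add(Mul(72, -4), -33) = Add(-288, -33) = -321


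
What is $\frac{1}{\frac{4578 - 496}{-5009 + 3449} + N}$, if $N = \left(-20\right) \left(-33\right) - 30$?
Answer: $\frac{60}{37643} \approx 0.0015939$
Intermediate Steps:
$N = 630$ ($N = 660 - 30 = 630$)
$\frac{1}{\frac{4578 - 496}{-5009 + 3449} + N} = \frac{1}{\frac{4578 - 496}{-5009 + 3449} + 630} = \frac{1}{\frac{4082}{-1560} + 630} = \frac{1}{4082 \left(- \frac{1}{1560}\right) + 630} = \frac{1}{- \frac{157}{60} + 630} = \frac{1}{\frac{37643}{60}} = \frac{60}{37643}$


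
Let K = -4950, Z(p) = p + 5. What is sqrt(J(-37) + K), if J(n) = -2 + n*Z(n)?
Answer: 2*I*sqrt(942) ≈ 61.384*I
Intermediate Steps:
Z(p) = 5 + p
J(n) = -2 + n*(5 + n)
sqrt(J(-37) + K) = sqrt((-2 - 37*(5 - 37)) - 4950) = sqrt((-2 - 37*(-32)) - 4950) = sqrt((-2 + 1184) - 4950) = sqrt(1182 - 4950) = sqrt(-3768) = 2*I*sqrt(942)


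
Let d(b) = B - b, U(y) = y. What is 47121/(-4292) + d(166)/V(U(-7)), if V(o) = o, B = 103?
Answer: -8493/4292 ≈ -1.9788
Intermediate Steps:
d(b) = 103 - b
47121/(-4292) + d(166)/V(U(-7)) = 47121/(-4292) + (103 - 1*166)/(-7) = 47121*(-1/4292) + (103 - 166)*(-⅐) = -47121/4292 - 63*(-⅐) = -47121/4292 + 9 = -8493/4292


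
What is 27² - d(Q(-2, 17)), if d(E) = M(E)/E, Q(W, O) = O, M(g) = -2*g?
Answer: 731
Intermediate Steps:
d(E) = -2 (d(E) = (-2*E)/E = -2)
27² - d(Q(-2, 17)) = 27² - 1*(-2) = 729 + 2 = 731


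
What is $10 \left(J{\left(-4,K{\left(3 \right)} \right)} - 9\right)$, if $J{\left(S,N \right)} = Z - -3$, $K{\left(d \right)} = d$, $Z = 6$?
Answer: $0$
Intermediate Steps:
$J{\left(S,N \right)} = 9$ ($J{\left(S,N \right)} = 6 - -3 = 6 + 3 = 9$)
$10 \left(J{\left(-4,K{\left(3 \right)} \right)} - 9\right) = 10 \left(9 - 9\right) = 10 \cdot 0 = 0$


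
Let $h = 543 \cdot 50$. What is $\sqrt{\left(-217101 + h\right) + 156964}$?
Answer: $i \sqrt{32987} \approx 181.62 i$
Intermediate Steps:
$h = 27150$
$\sqrt{\left(-217101 + h\right) + 156964} = \sqrt{\left(-217101 + 27150\right) + 156964} = \sqrt{-189951 + 156964} = \sqrt{-32987} = i \sqrt{32987}$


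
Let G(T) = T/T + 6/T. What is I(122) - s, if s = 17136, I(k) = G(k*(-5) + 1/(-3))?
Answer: -31374203/1831 ≈ -17135.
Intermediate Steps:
G(T) = 1 + 6/T
I(k) = (17/3 - 5*k)/(-⅓ - 5*k) (I(k) = (6 + (k*(-5) + 1/(-3)))/(k*(-5) + 1/(-3)) = (6 + (-5*k - ⅓))/(-5*k - ⅓) = (6 + (-⅓ - 5*k))/(-⅓ - 5*k) = (17/3 - 5*k)/(-⅓ - 5*k))
I(122) - s = (-17 + 15*122)/(1 + 15*122) - 1*17136 = (-17 + 1830)/(1 + 1830) - 17136 = 1813/1831 - 17136 = -31374203/1831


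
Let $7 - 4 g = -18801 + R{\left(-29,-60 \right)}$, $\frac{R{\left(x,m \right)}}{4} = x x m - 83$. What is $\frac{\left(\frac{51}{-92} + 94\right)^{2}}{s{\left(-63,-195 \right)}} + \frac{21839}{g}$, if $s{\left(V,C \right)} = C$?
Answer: $- \frac{89933893833}{2026239280} \approx -44.385$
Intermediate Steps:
$R{\left(x,m \right)} = -332 + 4 m x^{2}$ ($R{\left(x,m \right)} = 4 \left(x x m - 83\right) = 4 \left(x^{2} m - 83\right) = 4 \left(m x^{2} - 83\right) = 4 \left(-83 + m x^{2}\right) = -332 + 4 m x^{2}$)
$g = 55245$ ($g = \frac{7}{4} - \frac{-18801 + \left(-332 + 4 \left(-60\right) \left(-29\right)^{2}\right)}{4} = \frac{7}{4} - \frac{-18801 + \left(-332 + 4 \left(-60\right) 841\right)}{4} = \frac{7}{4} - \frac{-18801 - 202172}{4} = \frac{7}{4} - - \frac{220973}{4} = \frac{7}{4} + \frac{220973}{4} = 55245$)
$\frac{\left(\frac{51}{-92} + 94\right)^{2}}{s{\left(-63,-195 \right)}} + \frac{21839}{g} = \frac{\left(\frac{51}{-92} + 94\right)^{2}}{-195} + \frac{21839}{55245} = \left(51 \left(- \frac{1}{92}\right) + 94\right)^{2} \left(- \frac{1}{195}\right) + 21839 \cdot \frac{1}{55245} = \left(- \frac{51}{92} + 94\right)^{2} \left(- \frac{1}{195}\right) + \frac{21839}{55245} = \left(\frac{8597}{92}\right)^{2} \left(- \frac{1}{195}\right) + \frac{21839}{55245} = \frac{73908409}{8464} \left(- \frac{1}{195}\right) + \frac{21839}{55245} = - \frac{73908409}{1650480} + \frac{21839}{55245} = - \frac{89933893833}{2026239280}$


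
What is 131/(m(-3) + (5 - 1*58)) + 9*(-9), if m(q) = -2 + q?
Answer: -4829/58 ≈ -83.259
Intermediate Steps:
131/(m(-3) + (5 - 1*58)) + 9*(-9) = 131/((-2 - 3) + (5 - 1*58)) + 9*(-9) = 131/(-5 + (5 - 58)) - 81 = 131/(-5 - 53) - 81 = 131/(-58) - 81 = 131*(-1/58) - 81 = -131/58 - 81 = -4829/58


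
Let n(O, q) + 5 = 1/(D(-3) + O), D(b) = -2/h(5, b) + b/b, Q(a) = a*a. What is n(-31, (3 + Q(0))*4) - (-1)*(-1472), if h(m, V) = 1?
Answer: -47265/32 ≈ -1477.0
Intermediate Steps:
Q(a) = a²
D(b) = -1 (D(b) = -2/1 + b/b = -2*1 + 1 = -2 + 1 = -1)
n(O, q) = -5 + 1/(-1 + O)
n(-31, (3 + Q(0))*4) - (-1)*(-1472) = (6 - 5*(-31))/(-1 - 31) - (-1)*(-1472) = (6 + 155)/(-32) - 1*1472 = -1/32*161 - 1472 = -161/32 - 1472 = -47265/32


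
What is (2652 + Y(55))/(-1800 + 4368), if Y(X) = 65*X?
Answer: 6227/2568 ≈ 2.4248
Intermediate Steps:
(2652 + Y(55))/(-1800 + 4368) = (2652 + 65*55)/(-1800 + 4368) = (2652 + 3575)/2568 = 6227*(1/2568) = 6227/2568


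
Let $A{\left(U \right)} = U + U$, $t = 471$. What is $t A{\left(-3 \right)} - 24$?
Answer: $-2850$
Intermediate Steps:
$A{\left(U \right)} = 2 U$
$t A{\left(-3 \right)} - 24 = 471 \cdot 2 \left(-3\right) - 24 = 471 \left(-6\right) - 24 = -2826 - 24 = -2850$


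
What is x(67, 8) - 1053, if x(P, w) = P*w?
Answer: -517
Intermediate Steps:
x(67, 8) - 1053 = 67*8 - 1053 = 536 - 1053 = -517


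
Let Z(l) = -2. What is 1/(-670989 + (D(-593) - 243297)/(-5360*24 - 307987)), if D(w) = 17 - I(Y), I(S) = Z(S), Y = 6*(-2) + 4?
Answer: -436627/292971670825 ≈ -1.4903e-6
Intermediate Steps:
Y = -8 (Y = -12 + 4 = -8)
I(S) = -2
D(w) = 19 (D(w) = 17 - 1*(-2) = 17 + 2 = 19)
1/(-670989 + (D(-593) - 243297)/(-5360*24 - 307987)) = 1/(-670989 + (19 - 243297)/(-5360*24 - 307987)) = 1/(-670989 - 243278/(-128640 - 307987)) = 1/(-670989 - 243278/(-436627)) = 1/(-670989 - 243278*(-1/436627)) = 1/(-670989 + 243278/436627) = 1/(-292971670825/436627) = -436627/292971670825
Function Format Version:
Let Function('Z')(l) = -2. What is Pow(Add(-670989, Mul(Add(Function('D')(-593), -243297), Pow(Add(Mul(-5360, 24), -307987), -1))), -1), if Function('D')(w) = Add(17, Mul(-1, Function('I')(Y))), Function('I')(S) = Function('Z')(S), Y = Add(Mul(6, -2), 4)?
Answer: Rational(-436627, 292971670825) ≈ -1.4903e-6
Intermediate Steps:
Y = -8 (Y = Add(-12, 4) = -8)
Function('I')(S) = -2
Function('D')(w) = 19 (Function('D')(w) = Add(17, Mul(-1, -2)) = Add(17, 2) = 19)
Pow(Add(-670989, Mul(Add(Function('D')(-593), -243297), Pow(Add(Mul(-5360, 24), -307987), -1))), -1) = Pow(Add(-670989, Mul(Add(19, -243297), Pow(Add(Mul(-5360, 24), -307987), -1))), -1) = Pow(Add(-670989, Mul(-243278, Pow(Add(-128640, -307987), -1))), -1) = Pow(Add(-670989, Mul(-243278, Pow(-436627, -1))), -1) = Pow(Add(-670989, Mul(-243278, Rational(-1, 436627))), -1) = Pow(Add(-670989, Rational(243278, 436627)), -1) = Pow(Rational(-292971670825, 436627), -1) = Rational(-436627, 292971670825)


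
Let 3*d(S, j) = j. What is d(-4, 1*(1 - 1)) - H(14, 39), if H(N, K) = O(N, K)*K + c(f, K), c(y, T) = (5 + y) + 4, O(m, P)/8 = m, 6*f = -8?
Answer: -13127/3 ≈ -4375.7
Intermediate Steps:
f = -4/3 (f = (⅙)*(-8) = -4/3 ≈ -1.3333)
O(m, P) = 8*m
c(y, T) = 9 + y
d(S, j) = j/3
H(N, K) = 23/3 + 8*K*N (H(N, K) = (8*N)*K + (9 - 4/3) = 8*K*N + 23/3 = 23/3 + 8*K*N)
d(-4, 1*(1 - 1)) - H(14, 39) = (1*(1 - 1))/3 - (23/3 + 8*39*14) = (1*0)/3 - (23/3 + 4368) = (⅓)*0 - 1*13127/3 = 0 - 13127/3 = -13127/3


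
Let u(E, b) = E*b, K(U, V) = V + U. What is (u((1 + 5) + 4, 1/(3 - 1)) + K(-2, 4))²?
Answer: 49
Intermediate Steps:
K(U, V) = U + V
(u((1 + 5) + 4, 1/(3 - 1)) + K(-2, 4))² = (((1 + 5) + 4)/(3 - 1) + (-2 + 4))² = ((6 + 4)/2 + 2)² = (10*(½) + 2)² = (5 + 2)² = 7² = 49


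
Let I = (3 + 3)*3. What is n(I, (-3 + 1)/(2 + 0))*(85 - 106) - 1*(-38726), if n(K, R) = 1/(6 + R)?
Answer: 193609/5 ≈ 38722.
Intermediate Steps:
I = 18 (I = 6*3 = 18)
n(I, (-3 + 1)/(2 + 0))*(85 - 106) - 1*(-38726) = (85 - 106)/(6 + (-3 + 1)/(2 + 0)) - 1*(-38726) = -21/(6 - 2/2) + 38726 = -21/(6 - 2*1/2) + 38726 = -21/(6 - 1) + 38726 = -21/5 + 38726 = 193609/5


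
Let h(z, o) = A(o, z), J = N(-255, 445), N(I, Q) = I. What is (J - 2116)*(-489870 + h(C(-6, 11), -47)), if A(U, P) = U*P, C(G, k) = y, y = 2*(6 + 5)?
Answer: 1163933384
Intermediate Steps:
y = 22 (y = 2*11 = 22)
C(G, k) = 22
J = -255
A(U, P) = P*U
h(z, o) = o*z (h(z, o) = z*o = o*z)
(J - 2116)*(-489870 + h(C(-6, 11), -47)) = (-255 - 2116)*(-489870 - 47*22) = -2371*(-489870 - 1034) = -2371*(-490904) = 1163933384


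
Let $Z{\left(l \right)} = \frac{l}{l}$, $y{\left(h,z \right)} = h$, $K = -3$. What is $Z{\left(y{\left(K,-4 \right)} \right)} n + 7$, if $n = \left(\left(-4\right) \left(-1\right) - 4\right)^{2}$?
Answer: $7$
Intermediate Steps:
$Z{\left(l \right)} = 1$
$n = 0$ ($n = \left(4 - 4\right)^{2} = 0^{2} = 0$)
$Z{\left(y{\left(K,-4 \right)} \right)} n + 7 = 1 \cdot 0 + 7 = 0 + 7 = 7$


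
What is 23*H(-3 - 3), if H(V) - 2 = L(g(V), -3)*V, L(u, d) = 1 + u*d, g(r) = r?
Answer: -2576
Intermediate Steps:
L(u, d) = 1 + d*u
H(V) = 2 + V*(1 - 3*V) (H(V) = 2 + (1 - 3*V)*V = 2 + V*(1 - 3*V))
23*H(-3 - 3) = 23*(2 - (-3 - 3)*(-1 + 3*(-3 - 3))) = 23*(2 - 1*(-6)*(-1 + 3*(-6))) = 23*(2 - 1*(-6)*(-1 - 18)) = 23*(2 - 1*(-6)*(-19)) = 23*(2 - 114) = 23*(-112) = -2576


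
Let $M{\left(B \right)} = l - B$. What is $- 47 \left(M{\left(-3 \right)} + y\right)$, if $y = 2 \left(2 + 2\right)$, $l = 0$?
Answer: $-517$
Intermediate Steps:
$M{\left(B \right)} = - B$ ($M{\left(B \right)} = 0 - B = - B$)
$y = 8$ ($y = 2 \cdot 4 = 8$)
$- 47 \left(M{\left(-3 \right)} + y\right) = - 47 \left(\left(-1\right) \left(-3\right) + 8\right) = - 47 \left(3 + 8\right) = \left(-47\right) 11 = -517$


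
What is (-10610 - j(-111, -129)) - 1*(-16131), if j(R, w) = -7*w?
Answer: 4618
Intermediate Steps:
(-10610 - j(-111, -129)) - 1*(-16131) = (-10610 - (-7)*(-129)) - 1*(-16131) = (-10610 - 1*903) + 16131 = (-10610 - 903) + 16131 = -11513 + 16131 = 4618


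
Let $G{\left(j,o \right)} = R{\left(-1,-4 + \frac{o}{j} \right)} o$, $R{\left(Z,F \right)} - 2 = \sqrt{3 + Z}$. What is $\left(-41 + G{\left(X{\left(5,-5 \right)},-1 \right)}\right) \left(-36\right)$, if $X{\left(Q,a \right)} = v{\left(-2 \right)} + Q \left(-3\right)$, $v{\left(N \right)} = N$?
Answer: $1548 + 36 \sqrt{2} \approx 1598.9$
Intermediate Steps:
$R{\left(Z,F \right)} = 2 + \sqrt{3 + Z}$
$X{\left(Q,a \right)} = -2 - 3 Q$ ($X{\left(Q,a \right)} = -2 + Q \left(-3\right) = -2 - 3 Q$)
$G{\left(j,o \right)} = o \left(2 + \sqrt{2}\right)$ ($G{\left(j,o \right)} = \left(2 + \sqrt{3 - 1}\right) o = \left(2 + \sqrt{2}\right) o = o \left(2 + \sqrt{2}\right)$)
$\left(-41 + G{\left(X{\left(5,-5 \right)},-1 \right)}\right) \left(-36\right) = \left(-41 - \left(2 + \sqrt{2}\right)\right) \left(-36\right) = \left(-43 - \sqrt{2}\right) \left(-36\right) = 1548 + 36 \sqrt{2}$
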